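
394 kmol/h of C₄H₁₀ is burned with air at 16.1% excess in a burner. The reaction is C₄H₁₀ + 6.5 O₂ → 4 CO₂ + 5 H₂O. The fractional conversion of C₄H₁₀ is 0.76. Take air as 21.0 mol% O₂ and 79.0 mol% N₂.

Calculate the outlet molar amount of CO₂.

Stoichiometric O₂ = 6.5 × 394 = 2561 kmol/h; O₂ fed = 2561 × 1.161 = 2973 kmol/h.
N₂ fed = 2973 × 79/21 = 11190 kmol/h.
Fuel reacted = 0.76 × 394 → ξ = 299.4 kmol/h.
Outlet (n = n₀ + ν ξ):
  C₄H₁₀: 394 − 1(299.4) = 94.56
  O₂: 2973 − 6.5(299.4) = 1027
  N₂: 11190 (inert)
  CO₂: 0 + 4(299.4) = 1198
  H₂O: 0 + 5(299.4) = 1497

1200 kmol/h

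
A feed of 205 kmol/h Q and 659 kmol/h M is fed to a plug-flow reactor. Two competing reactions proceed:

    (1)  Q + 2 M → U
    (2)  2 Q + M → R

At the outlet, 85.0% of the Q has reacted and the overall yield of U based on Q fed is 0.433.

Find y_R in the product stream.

Yield of U: 1ξ₁ / 205 = 0.433 → ξ₁ = 88.77 kmol/h.
Conversion of Q: 1ξ₁ + 2ξ₂ = 0.85 × 205 = 174.2 → ξ₂ = 42.74 kmol/h.
Outlet amounts (n = n₀ + Σ ν·ξ):
  Q: 205 − 1(88.77) − 2(42.74) = 30.75
  M: 659 − 2(88.77) − 1(42.74) = 438.7
  U: 0 + 1(88.77) = 88.77
  R: 0 + 1(42.74) = 42.74
Total out = 601 kmol/h; y_R = 42.74 / 601 = 0.07112.

0.0711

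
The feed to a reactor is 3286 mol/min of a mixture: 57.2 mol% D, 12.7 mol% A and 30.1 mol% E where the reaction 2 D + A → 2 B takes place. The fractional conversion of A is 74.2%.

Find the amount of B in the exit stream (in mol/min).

619 mol/min

A reacted = 0.742 × 417.3 = 309.7 mol/min; ν_A = −1, so ξ = 309.7/1 = 309.7 mol/min.
Outlet amounts (n = n₀ + ν ξ):
  D: 1880 − 2(309.7) = 1260
  A: 417.3 − 1(309.7) = 107.7
  B: 0 + 2(309.7) = 619.3
  E: 989.1 (inert)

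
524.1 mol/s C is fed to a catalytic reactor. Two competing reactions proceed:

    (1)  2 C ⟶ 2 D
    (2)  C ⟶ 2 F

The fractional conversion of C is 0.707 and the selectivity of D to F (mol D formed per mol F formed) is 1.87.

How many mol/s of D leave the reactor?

292 mol/s

Conversion of C: C consumed = 0.707 × 524.1 = 370.5 mol/s = 2ξ₁ + 1ξ₂.
Selectivity: 2ξ₁ / (2ξ₂) = 1.87 → ξ₁ = 1.87 ξ₂.
Substitute: (2·1.87 + 1) ξ₂ = 370.5 → ξ₂ = 78.17 mol/s, ξ₁ = 146.2 mol/s.
Outlet amounts (n = n₀ + Σ ν·ξ):
  C: 524.1 − 2(146.2) − 1(78.17) = 153.6
  D: 0 + 2(146.2) = 292.4
  F: 0 + 2(78.17) = 156.3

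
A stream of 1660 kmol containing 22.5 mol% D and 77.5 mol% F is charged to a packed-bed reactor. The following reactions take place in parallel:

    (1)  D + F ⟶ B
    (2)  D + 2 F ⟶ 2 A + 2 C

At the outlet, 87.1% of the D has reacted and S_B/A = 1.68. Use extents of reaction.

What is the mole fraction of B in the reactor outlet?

Conversion of D: D consumed = 0.871 × 373.5 = 325.3 kmol = 1ξ₁ + 1ξ₂.
Selectivity: 1ξ₁ / (2ξ₂) = 1.68 → ξ₁ = 3.36 ξ₂.
Substitute: (1·3.36 + 1) ξ₂ = 325.3 → ξ₂ = 74.61 kmol, ξ₁ = 250.7 kmol.
Outlet amounts (n = n₀ + Σ ν·ξ):
  D: 373.5 − 1(250.7) − 1(74.61) = 48.18
  F: 1286 − 1(250.7) − 2(74.61) = 886.6
  B: 0 + 1(250.7) = 250.7
  A: 0 + 2(74.61) = 149.2
  C: 0 + 2(74.61) = 149.2
Total out = 1484 kmol; y_B = 250.7 / 1484 = 0.1689.

0.169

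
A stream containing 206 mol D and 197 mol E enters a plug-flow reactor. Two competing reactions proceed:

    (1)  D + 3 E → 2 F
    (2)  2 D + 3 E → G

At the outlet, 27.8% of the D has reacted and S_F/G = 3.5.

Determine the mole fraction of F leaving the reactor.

Conversion of D: D consumed = 0.278 × 206 = 57.27 mol = 1ξ₁ + 2ξ₂.
Selectivity: 2ξ₁ / (1ξ₂) = 3.5 → ξ₁ = 1.75 ξ₂.
Substitute: (1·1.75 + 2) ξ₂ = 57.27 → ξ₂ = 15.27 mol, ξ₁ = 26.73 mol.
Outlet amounts (n = n₀ + Σ ν·ξ):
  D: 206 − 1(26.73) − 2(15.27) = 148.7
  E: 197 − 3(26.73) − 3(15.27) = 71.01
  F: 0 + 2(26.73) = 53.45
  G: 0 + 1(15.27) = 15.27
Total out = 288.5 mol; y_F = 53.45 / 288.5 = 0.1853.

0.185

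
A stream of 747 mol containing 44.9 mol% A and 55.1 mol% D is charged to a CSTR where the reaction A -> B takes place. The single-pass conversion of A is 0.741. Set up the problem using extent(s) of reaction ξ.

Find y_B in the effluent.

0.333

A reacted = 0.741 × 335.4 = 248.5 mol; ν_A = −1, so ξ = 248.5/1 = 248.5 mol.
Outlet amounts (n = n₀ + ν ξ):
  A: 335.4 − 1(248.5) = 86.87
  B: 0 + 1(248.5) = 248.5
  D: 411.6 (inert)
Total out = 747 mol; y_B = 248.5 / 747 = 0.3327.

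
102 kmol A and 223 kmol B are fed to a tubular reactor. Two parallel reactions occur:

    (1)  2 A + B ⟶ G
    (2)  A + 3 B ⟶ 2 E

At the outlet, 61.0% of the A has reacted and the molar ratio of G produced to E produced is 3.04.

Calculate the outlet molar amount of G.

28.7 kmol

Conversion of A: A consumed = 0.61 × 102 = 62.22 kmol = 2ξ₁ + 1ξ₂.
Selectivity: 1ξ₁ / (2ξ₂) = 3.04 → ξ₁ = 6.08 ξ₂.
Substitute: (2·6.08 + 1) ξ₂ = 62.22 → ξ₂ = 4.728 kmol, ξ₁ = 28.75 kmol.
Outlet amounts (n = n₀ + Σ ν·ξ):
  A: 102 − 2(28.75) − 1(4.728) = 39.78
  B: 223 − 1(28.75) − 3(4.728) = 180.1
  G: 0 + 1(28.75) = 28.75
  E: 0 + 2(4.728) = 9.456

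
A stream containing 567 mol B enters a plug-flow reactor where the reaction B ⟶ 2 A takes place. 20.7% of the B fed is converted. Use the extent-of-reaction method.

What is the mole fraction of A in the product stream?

B reacted = 0.207 × 567 = 117.4 mol; ν_B = −1, so ξ = 117.4/1 = 117.4 mol.
Outlet amounts (n = n₀ + ν ξ):
  B: 567 − 1(117.4) = 449.6
  A: 0 + 2(117.4) = 234.7
Total out = 684.4 mol; y_A = 234.7 / 684.4 = 0.343.

0.343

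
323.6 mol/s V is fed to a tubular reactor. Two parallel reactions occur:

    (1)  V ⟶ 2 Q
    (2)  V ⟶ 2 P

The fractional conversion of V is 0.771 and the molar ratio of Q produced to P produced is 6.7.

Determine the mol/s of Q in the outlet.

434 mol/s

Conversion of V: V consumed = 0.771 × 323.6 = 249.5 mol/s = 1ξ₁ + 1ξ₂.
Selectivity: 2ξ₁ / (2ξ₂) = 6.7 → ξ₁ = 6.7 ξ₂.
Substitute: (1·6.7 + 1) ξ₂ = 249.5 → ξ₂ = 32.4 mol/s, ξ₁ = 217.1 mol/s.
Outlet amounts (n = n₀ + Σ ν·ξ):
  V: 323.6 − 1(217.1) − 1(32.4) = 74.1
  Q: 0 + 2(217.1) = 434.2
  P: 0 + 2(32.4) = 64.8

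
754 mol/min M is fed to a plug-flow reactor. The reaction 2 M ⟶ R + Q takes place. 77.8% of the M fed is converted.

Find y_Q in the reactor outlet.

M reacted = 0.778 × 754 = 586.6 mol/min; ν_M = −2, so ξ = 586.6/2 = 293.3 mol/min.
Outlet amounts (n = n₀ + ν ξ):
  M: 754 − 2(293.3) = 167.4
  R: 0 + 1(293.3) = 293.3
  Q: 0 + 1(293.3) = 293.3
Total out = 754 mol/min; y_Q = 293.3 / 754 = 0.389.

0.389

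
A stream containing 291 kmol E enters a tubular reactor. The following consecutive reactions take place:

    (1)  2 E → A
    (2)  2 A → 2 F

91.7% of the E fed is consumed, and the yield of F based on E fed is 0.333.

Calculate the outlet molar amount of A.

36.5 kmol

Conversion of E: E consumed = 2ξ₁ = 0.917 × 291 → ξ₁ = 133.4 kmol.
Yield of F: 2ξ₂ / 291 = 0.333 → ξ₂ = 48.45 kmol.
Outlet amounts (n = n₀ + Σ ν·ξ):
  E: 291 − 2(133.4) = 24.15
  A: 0 + 1(133.4) − 2(48.45) = 36.52
  F: 0 + 2(48.45) = 96.9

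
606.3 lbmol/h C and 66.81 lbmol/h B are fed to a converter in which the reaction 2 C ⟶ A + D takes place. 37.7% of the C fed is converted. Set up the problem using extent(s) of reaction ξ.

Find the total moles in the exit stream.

673 lbmol/h

C reacted = 0.377 × 606.3 = 228.6 lbmol/h; ν_C = −2, so ξ = 228.6/2 = 114.3 lbmol/h.
Outlet amounts (n = n₀ + ν ξ):
  C: 606.3 − 2(114.3) = 377.7
  A: 0 + 1(114.3) = 114.3
  D: 0 + 1(114.3) = 114.3
  B: 66.81 (inert)
Total out = 377.7 + 114.3 + 114.3 + 66.81 = 673.1 lbmol/h.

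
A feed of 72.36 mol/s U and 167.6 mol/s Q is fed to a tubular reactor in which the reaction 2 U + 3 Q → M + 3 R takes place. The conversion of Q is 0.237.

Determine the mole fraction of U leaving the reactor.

0.202

Q reacted = 0.237 × 167.6 = 39.72 mol/s; ν_Q = −3, so ξ = 39.72/3 = 13.24 mol/s.
Outlet amounts (n = n₀ + ν ξ):
  U: 72.36 − 2(13.24) = 45.88
  Q: 167.6 − 3(13.24) = 127.9
  M: 0 + 1(13.24) = 13.24
  R: 0 + 3(13.24) = 39.72
Total out = 226.7 mol/s; y_U = 45.88 / 226.7 = 0.2024.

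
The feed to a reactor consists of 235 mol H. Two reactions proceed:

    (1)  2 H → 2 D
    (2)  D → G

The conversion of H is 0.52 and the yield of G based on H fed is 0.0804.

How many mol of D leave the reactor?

103 mol

Conversion of H: H consumed = 2ξ₁ = 0.52 × 235 → ξ₁ = 61.1 mol.
Yield of G: 1ξ₂ / 235 = 0.0804 → ξ₂ = 18.89 mol.
Outlet amounts (n = n₀ + Σ ν·ξ):
  H: 235 − 2(61.1) = 112.8
  D: 0 + 2(61.1) − 1(18.89) = 103.3
  G: 0 + 1(18.89) = 18.89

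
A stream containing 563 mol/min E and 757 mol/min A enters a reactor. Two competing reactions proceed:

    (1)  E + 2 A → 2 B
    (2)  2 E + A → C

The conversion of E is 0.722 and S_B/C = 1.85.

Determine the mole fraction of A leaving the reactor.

Conversion of E: E consumed = 0.722 × 563 = 406.5 mol/min = 1ξ₁ + 2ξ₂.
Selectivity: 2ξ₁ / (1ξ₂) = 1.85 → ξ₁ = 0.925 ξ₂.
Substitute: (1·0.925 + 2) ξ₂ = 406.5 → ξ₂ = 139 mol/min, ξ₁ = 128.5 mol/min.
Outlet amounts (n = n₀ + Σ ν·ξ):
  E: 563 − 1(128.5) − 2(139) = 156.5
  A: 757 − 2(128.5) − 1(139) = 360.9
  B: 0 + 2(128.5) = 257.1
  C: 0 + 1(139) = 139
Total out = 913.5 mol/min; y_A = 360.9 / 913.5 = 0.3951.

0.395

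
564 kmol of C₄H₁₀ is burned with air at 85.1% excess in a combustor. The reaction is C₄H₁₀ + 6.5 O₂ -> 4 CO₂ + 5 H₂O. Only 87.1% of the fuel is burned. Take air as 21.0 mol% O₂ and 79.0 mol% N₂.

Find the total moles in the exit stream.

Stoichiometric O₂ = 6.5 × 564 = 3666 kmol; O₂ fed = 3666 × 1.851 = 6786 kmol.
N₂ fed = 6786 × 79/21 = 25530 kmol.
Fuel reacted = 0.871 × 564 → ξ = 491.2 kmol.
Outlet (n = n₀ + ν ξ):
  C₄H₁₀: 564 − 1(491.2) = 72.76
  O₂: 6786 − 6.5(491.2) = 3593
  N₂: 25530 (inert)
  CO₂: 0 + 4(491.2) = 1965
  H₂O: 0 + 5(491.2) = 2456
Total out = 72.76 + 3593 + 25530 + 1965 + 2456 = 33610 kmol.

33600 kmol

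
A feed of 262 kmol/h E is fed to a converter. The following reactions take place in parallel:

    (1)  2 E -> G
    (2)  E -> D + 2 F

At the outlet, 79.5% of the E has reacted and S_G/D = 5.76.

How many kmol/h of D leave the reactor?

Conversion of E: E consumed = 0.795 × 262 = 208.3 kmol/h = 2ξ₁ + 1ξ₂.
Selectivity: 1ξ₁ / (1ξ₂) = 5.76 → ξ₁ = 5.76 ξ₂.
Substitute: (2·5.76 + 1) ξ₂ = 208.3 → ξ₂ = 16.64 kmol/h, ξ₁ = 95.83 kmol/h.
Outlet amounts (n = n₀ + Σ ν·ξ):
  E: 262 − 2(95.83) − 1(16.64) = 53.71
  G: 0 + 1(95.83) = 95.83
  D: 0 + 1(16.64) = 16.64
  F: 0 + 2(16.64) = 33.27

16.6 kmol/h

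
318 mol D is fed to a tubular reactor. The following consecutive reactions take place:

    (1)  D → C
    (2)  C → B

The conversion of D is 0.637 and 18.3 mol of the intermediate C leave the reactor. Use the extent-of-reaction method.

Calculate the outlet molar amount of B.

184 mol

Conversion of D: D consumed = 1ξ₁ = 0.637 × 318 → ξ₁ = 202.6 mol.
C balance: n_C = 0 + 1ξ₁ − 1ξ₂ = 18.3 → ξ₂ = (1·202.6 − 18.3)/1 = 184.3 mol.
Outlet amounts (n = n₀ + Σ ν·ξ):
  D: 318 − 1(202.6) = 115.4
  C: 0 + 1(202.6) − 1(184.3) = 18.3
  B: 0 + 1(184.3) = 184.3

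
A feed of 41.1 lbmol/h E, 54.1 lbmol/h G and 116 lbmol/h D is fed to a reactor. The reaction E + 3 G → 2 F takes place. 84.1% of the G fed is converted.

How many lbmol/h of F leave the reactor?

G reacted = 0.841 × 54.1 = 45.5 lbmol/h; ν_G = −3, so ξ = 45.5/3 = 15.17 lbmol/h.
Outlet amounts (n = n₀ + ν ξ):
  E: 41.1 − 1(15.17) = 25.93
  G: 54.1 − 3(15.17) = 8.602
  F: 0 + 2(15.17) = 30.33
  D: 116 (inert)

30.3 lbmol/h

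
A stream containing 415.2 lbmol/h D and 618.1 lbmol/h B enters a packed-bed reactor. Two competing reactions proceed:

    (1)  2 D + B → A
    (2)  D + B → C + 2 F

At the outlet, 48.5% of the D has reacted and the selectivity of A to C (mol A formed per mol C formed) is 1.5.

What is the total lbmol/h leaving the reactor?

933 lbmol/h

Conversion of D: D consumed = 0.485 × 415.2 = 201.4 lbmol/h = 2ξ₁ + 1ξ₂.
Selectivity: 1ξ₁ / (1ξ₂) = 1.5 → ξ₁ = 1.5 ξ₂.
Substitute: (2·1.5 + 1) ξ₂ = 201.4 → ξ₂ = 50.34 lbmol/h, ξ₁ = 75.51 lbmol/h.
Outlet amounts (n = n₀ + Σ ν·ξ):
  D: 415.2 − 2(75.51) − 1(50.34) = 213.8
  B: 618.1 − 1(75.51) − 1(50.34) = 492.2
  A: 0 + 1(75.51) = 75.51
  C: 0 + 1(50.34) = 50.34
  F: 0 + 2(50.34) = 100.7
Total out = 213.8 + 492.2 + 75.51 + 50.34 + 100.7 = 932.6 lbmol/h.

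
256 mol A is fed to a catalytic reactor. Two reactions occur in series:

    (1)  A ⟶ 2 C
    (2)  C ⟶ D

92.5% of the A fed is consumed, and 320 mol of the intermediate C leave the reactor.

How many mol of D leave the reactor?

154 mol

Conversion of A: A consumed = 1ξ₁ = 0.925 × 256 → ξ₁ = 236.8 mol.
C balance: n_C = 0 + 2ξ₁ − 1ξ₂ = 320 → ξ₂ = (2·236.8 − 320)/1 = 153.6 mol.
Outlet amounts (n = n₀ + Σ ν·ξ):
  A: 256 − 1(236.8) = 19.2
  C: 0 + 2(236.8) − 1(153.6) = 320
  D: 0 + 1(153.6) = 153.6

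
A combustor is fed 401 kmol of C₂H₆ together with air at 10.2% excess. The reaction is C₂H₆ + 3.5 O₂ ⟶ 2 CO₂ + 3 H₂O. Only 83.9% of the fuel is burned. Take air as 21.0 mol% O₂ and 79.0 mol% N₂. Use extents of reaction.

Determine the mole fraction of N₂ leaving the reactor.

0.733

Stoichiometric O₂ = 3.5 × 401 = 1404 kmol; O₂ fed = 1404 × 1.102 = 1547 kmol.
N₂ fed = 1547 × 79/21 = 5818 kmol.
Fuel reacted = 0.839 × 401 → ξ = 336.4 kmol.
Outlet (n = n₀ + ν ξ):
  C₂H₆: 401 − 1(336.4) = 64.56
  O₂: 1547 − 3.5(336.4) = 369.1
  N₂: 5818 (inert)
  CO₂: 0 + 2(336.4) = 672.9
  H₂O: 0 + 3(336.4) = 1009
Total out = 7934 kmol; y_N₂ = 5818 / 7934 = 0.7333.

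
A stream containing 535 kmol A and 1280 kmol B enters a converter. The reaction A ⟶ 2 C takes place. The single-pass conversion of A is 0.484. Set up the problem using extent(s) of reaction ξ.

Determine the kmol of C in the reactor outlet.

A reacted = 0.484 × 535 = 258.9 kmol; ν_A = −1, so ξ = 258.9/1 = 258.9 kmol.
Outlet amounts (n = n₀ + ν ξ):
  A: 535 − 1(258.9) = 276.1
  C: 0 + 2(258.9) = 517.9
  B: 1280 (inert)

518 kmol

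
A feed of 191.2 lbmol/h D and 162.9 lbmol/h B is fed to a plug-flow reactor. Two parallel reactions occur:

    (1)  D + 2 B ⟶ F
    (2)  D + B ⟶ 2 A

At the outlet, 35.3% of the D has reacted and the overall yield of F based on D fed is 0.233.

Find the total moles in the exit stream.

Yield of F: 1ξ₁ / 191.2 = 0.233 → ξ₁ = 44.55 lbmol/h.
Conversion of D: 1ξ₁ + 1ξ₂ = 0.353 × 191.2 = 67.49 → ξ₂ = 22.94 lbmol/h.
Outlet amounts (n = n₀ + Σ ν·ξ):
  D: 191.2 − 1(44.55) − 1(22.94) = 123.7
  B: 162.9 − 2(44.55) − 1(22.94) = 50.86
  F: 0 + 1(44.55) = 44.55
  A: 0 + 2(22.94) = 45.89
Total out = 123.7 + 50.86 + 44.55 + 45.89 = 265 lbmol/h.

265 lbmol/h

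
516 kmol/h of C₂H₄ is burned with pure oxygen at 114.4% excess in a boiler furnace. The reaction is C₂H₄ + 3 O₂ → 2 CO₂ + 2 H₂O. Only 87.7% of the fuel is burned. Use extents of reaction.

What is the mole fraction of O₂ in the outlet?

Stoichiometric O₂ = 3 × 516 = 1548 kmol/h; O₂ fed = 1548 × 2.144 = 3319 kmol/h.
Fuel reacted = 0.877 × 516 → ξ = 452.5 kmol/h.
Outlet (n = n₀ + ν ξ):
  C₂H₄: 516 − 1(452.5) = 63.47
  O₂: 3319 − 3(452.5) = 1961
  CO₂: 0 + 2(452.5) = 905.1
  H₂O: 0 + 2(452.5) = 905.1
Total out = 3835 kmol/h; y_O₂ = 1961 / 3835 = 0.5114.

0.511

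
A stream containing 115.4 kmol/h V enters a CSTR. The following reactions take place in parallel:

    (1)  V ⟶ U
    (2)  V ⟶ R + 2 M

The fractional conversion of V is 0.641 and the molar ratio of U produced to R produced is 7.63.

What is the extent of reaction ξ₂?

ξ₂ = 8.57 kmol/h

Conversion of V: V consumed = 0.641 × 115.4 = 73.97 kmol/h = 1ξ₁ + 1ξ₂.
Selectivity: 1ξ₁ / (1ξ₂) = 7.63 → ξ₁ = 7.63 ξ₂.
Substitute: (1·7.63 + 1) ξ₂ = 73.97 → ξ₂ = 8.571 kmol/h, ξ₁ = 65.4 kmol/h.
Outlet amounts (n = n₀ + Σ ν·ξ):
  V: 115.4 − 1(65.4) − 1(8.571) = 41.43
  U: 0 + 1(65.4) = 65.4
  R: 0 + 1(8.571) = 8.571
  M: 0 + 2(8.571) = 17.14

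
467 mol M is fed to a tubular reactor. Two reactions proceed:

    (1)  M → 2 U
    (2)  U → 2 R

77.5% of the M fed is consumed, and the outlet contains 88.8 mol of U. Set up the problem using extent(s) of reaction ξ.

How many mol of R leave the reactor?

Conversion of M: M consumed = 1ξ₁ = 0.775 × 467 → ξ₁ = 361.9 mol.
U balance: n_U = 0 + 2ξ₁ − 1ξ₂ = 88.8 → ξ₂ = (2·361.9 − 88.8)/1 = 635.1 mol.
Outlet amounts (n = n₀ + Σ ν·ξ):
  M: 467 − 1(361.9) = 105.1
  U: 0 + 2(361.9) − 1(635.1) = 88.8
  R: 0 + 2(635.1) = 1270

1270 mol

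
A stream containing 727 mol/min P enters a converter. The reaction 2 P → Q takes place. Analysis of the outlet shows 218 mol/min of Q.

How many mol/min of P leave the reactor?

291 mol/min

For Q: n = n₀ + 1ξ → 218 = 0 + 1ξ, giving ξ = 218 mol/min.
Outlet amounts (n = n₀ + ν ξ):
  P: 727 − 2(218) = 291
  Q: 0 + 1(218) = 218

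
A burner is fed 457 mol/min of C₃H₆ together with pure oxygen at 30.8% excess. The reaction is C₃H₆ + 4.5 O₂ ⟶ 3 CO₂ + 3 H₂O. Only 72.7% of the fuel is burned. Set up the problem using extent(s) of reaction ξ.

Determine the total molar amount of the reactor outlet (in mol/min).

Stoichiometric O₂ = 4.5 × 457 = 2056 mol/min; O₂ fed = 2056 × 1.308 = 2690 mol/min.
Fuel reacted = 0.727 × 457 → ξ = 332.2 mol/min.
Outlet (n = n₀ + ν ξ):
  C₃H₆: 457 − 1(332.2) = 124.8
  O₂: 2690 − 4.5(332.2) = 1195
  CO₂: 0 + 3(332.2) = 996.7
  H₂O: 0 + 3(332.2) = 996.7
Total out = 124.8 + 1195 + 996.7 + 996.7 = 3313 mol/min.

3310 mol/min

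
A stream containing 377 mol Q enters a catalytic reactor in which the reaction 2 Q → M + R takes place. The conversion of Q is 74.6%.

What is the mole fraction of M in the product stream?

Q reacted = 0.746 × 377 = 281.2 mol; ν_Q = −2, so ξ = 281.2/2 = 140.6 mol.
Outlet amounts (n = n₀ + ν ξ):
  Q: 377 − 2(140.6) = 95.76
  M: 0 + 1(140.6) = 140.6
  R: 0 + 1(140.6) = 140.6
Total out = 377 mol; y_M = 140.6 / 377 = 0.373.

0.373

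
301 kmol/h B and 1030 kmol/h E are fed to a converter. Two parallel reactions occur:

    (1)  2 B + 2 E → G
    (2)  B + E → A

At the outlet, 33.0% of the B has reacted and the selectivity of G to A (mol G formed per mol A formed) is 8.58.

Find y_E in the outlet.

Conversion of B: B consumed = 0.33 × 301 = 99.33 kmol/h = 2ξ₁ + 1ξ₂.
Selectivity: 1ξ₁ / (1ξ₂) = 8.58 → ξ₁ = 8.58 ξ₂.
Substitute: (2·8.58 + 1) ξ₂ = 99.33 → ξ₂ = 5.47 kmol/h, ξ₁ = 46.93 kmol/h.
Outlet amounts (n = n₀ + Σ ν·ξ):
  B: 301 − 2(46.93) − 1(5.47) = 201.7
  E: 1030 − 2(46.93) − 1(5.47) = 930.7
  G: 0 + 1(46.93) = 46.93
  A: 0 + 1(5.47) = 5.47
Total out = 1185 kmol/h; y_E = 930.7 / 1185 = 0.7855.

0.786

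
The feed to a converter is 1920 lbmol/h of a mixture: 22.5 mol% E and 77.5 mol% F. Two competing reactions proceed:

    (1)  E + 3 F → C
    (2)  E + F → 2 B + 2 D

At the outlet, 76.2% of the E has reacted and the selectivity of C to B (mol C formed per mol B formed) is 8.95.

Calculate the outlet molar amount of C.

312 lbmol/h

Conversion of E: E consumed = 0.762 × 432 = 329.2 lbmol/h = 1ξ₁ + 1ξ₂.
Selectivity: 1ξ₁ / (2ξ₂) = 8.95 → ξ₁ = 17.9 ξ₂.
Substitute: (1·17.9 + 1) ξ₂ = 329.2 → ξ₂ = 17.42 lbmol/h, ξ₁ = 311.8 lbmol/h.
Outlet amounts (n = n₀ + Σ ν·ξ):
  E: 432 − 1(311.8) − 1(17.42) = 102.8
  F: 1488 − 3(311.8) − 1(17.42) = 535.3
  C: 0 + 1(311.8) = 311.8
  B: 0 + 2(17.42) = 34.83
  D: 0 + 2(17.42) = 34.83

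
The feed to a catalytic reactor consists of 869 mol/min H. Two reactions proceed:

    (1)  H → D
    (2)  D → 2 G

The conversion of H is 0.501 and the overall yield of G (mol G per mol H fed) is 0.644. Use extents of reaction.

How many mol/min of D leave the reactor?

Conversion of H: H consumed = 1ξ₁ = 0.501 × 869 → ξ₁ = 435.4 mol/min.
Yield of G: 2ξ₂ / 869 = 0.644 → ξ₂ = 279.8 mol/min.
Outlet amounts (n = n₀ + Σ ν·ξ):
  H: 869 − 1(435.4) = 433.6
  D: 0 + 1(435.4) − 1(279.8) = 155.6
  G: 0 + 2(279.8) = 559.6

156 mol/min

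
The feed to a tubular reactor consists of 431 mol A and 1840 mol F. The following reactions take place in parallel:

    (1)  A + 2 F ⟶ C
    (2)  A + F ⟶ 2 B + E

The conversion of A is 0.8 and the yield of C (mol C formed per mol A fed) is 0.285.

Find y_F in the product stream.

0.611

Yield of C: 1ξ₁ / 431 = 0.285 → ξ₁ = 122.8 mol.
Conversion of A: 1ξ₁ + 1ξ₂ = 0.8 × 431 = 344.8 → ξ₂ = 222 mol.
Outlet amounts (n = n₀ + Σ ν·ξ):
  A: 431 − 1(122.8) − 1(222) = 86.2
  F: 1840 − 2(122.8) − 1(222) = 1372
  C: 0 + 1(122.8) = 122.8
  B: 0 + 2(222) = 443.9
  E: 0 + 1(222) = 222
Total out = 2247 mol; y_F = 1372 / 2247 = 0.6107.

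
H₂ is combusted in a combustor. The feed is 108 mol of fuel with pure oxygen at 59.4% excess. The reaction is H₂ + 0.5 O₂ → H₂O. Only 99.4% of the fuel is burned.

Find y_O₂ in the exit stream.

0.231

Stoichiometric O₂ = 0.5 × 108 = 54 mol; O₂ fed = 54 × 1.594 = 86.08 mol.
Fuel reacted = 0.994 × 108 → ξ = 107.4 mol.
Outlet (n = n₀ + ν ξ):
  H₂: 108 − 1(107.4) = 0.648
  O₂: 86.08 − 0.5(107.4) = 32.4
  H₂O: 0 + 1(107.4) = 107.4
Total out = 140.4 mol; y_O₂ = 32.4 / 140.4 = 0.2308.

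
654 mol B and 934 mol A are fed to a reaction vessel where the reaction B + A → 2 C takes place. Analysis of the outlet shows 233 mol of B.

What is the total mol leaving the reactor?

For B: n = n₀ − 1ξ → 233 = 654 − 1ξ, giving ξ = 421 mol.
Outlet amounts (n = n₀ + ν ξ):
  B: 654 − 1(421) = 233
  A: 934 − 1(421) = 513
  C: 0 + 2(421) = 842
Total out = 233 + 513 + 842 = 1588 mol.

1590 mol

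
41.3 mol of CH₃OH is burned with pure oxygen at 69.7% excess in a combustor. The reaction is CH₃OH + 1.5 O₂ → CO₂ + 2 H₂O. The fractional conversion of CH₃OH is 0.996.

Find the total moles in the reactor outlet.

Stoichiometric O₂ = 1.5 × 41.3 = 61.95 mol; O₂ fed = 61.95 × 1.697 = 105.1 mol.
Fuel reacted = 0.996 × 41.3 → ξ = 41.13 mol.
Outlet (n = n₀ + ν ξ):
  CH₃OH: 41.3 − 1(41.13) = 0.1652
  O₂: 105.1 − 1.5(41.13) = 43.43
  CO₂: 0 + 1(41.13) = 41.13
  H₂O: 0 + 2(41.13) = 82.27
Total out = 0.1652 + 43.43 + 41.13 + 82.27 = 167 mol.

167 mol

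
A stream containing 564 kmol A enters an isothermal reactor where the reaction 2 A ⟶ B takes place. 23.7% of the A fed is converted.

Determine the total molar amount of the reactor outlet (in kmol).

A reacted = 0.237 × 564 = 133.7 kmol; ν_A = −2, so ξ = 133.7/2 = 66.83 kmol.
Outlet amounts (n = n₀ + ν ξ):
  A: 564 − 2(66.83) = 430.3
  B: 0 + 1(66.83) = 66.83
Total out = 430.3 + 66.83 = 497.2 kmol.

497 kmol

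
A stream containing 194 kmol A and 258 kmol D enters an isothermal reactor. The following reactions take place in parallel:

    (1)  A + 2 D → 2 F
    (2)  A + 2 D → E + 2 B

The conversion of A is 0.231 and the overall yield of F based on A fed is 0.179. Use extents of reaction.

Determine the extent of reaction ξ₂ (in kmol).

ξ₂ = 27.5 kmol

Yield of F: 2ξ₁ / 194 = 0.179 → ξ₁ = 17.36 kmol.
Conversion of A: 1ξ₁ + 1ξ₂ = 0.231 × 194 = 44.81 → ξ₂ = 27.45 kmol.
Outlet amounts (n = n₀ + Σ ν·ξ):
  A: 194 − 1(17.36) − 1(27.45) = 149.2
  D: 258 − 2(17.36) − 2(27.45) = 168.4
  F: 0 + 2(17.36) = 34.73
  E: 0 + 1(27.45) = 27.45
  B: 0 + 2(27.45) = 54.9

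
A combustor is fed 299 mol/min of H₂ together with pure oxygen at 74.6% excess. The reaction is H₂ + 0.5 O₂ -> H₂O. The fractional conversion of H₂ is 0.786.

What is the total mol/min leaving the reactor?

443 mol/min

Stoichiometric O₂ = 0.5 × 299 = 149.5 mol/min; O₂ fed = 149.5 × 1.746 = 261 mol/min.
Fuel reacted = 0.786 × 299 → ξ = 235 mol/min.
Outlet (n = n₀ + ν ξ):
  H₂: 299 − 1(235) = 63.99
  O₂: 261 − 0.5(235) = 143.5
  H₂O: 0 + 1(235) = 235
Total out = 63.99 + 143.5 + 235 = 442.5 mol/min.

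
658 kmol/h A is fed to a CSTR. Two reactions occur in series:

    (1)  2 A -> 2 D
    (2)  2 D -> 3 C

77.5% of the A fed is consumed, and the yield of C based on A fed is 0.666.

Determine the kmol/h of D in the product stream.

218 kmol/h

Conversion of A: A consumed = 2ξ₁ = 0.775 × 658 → ξ₁ = 255 kmol/h.
Yield of C: 3ξ₂ / 658 = 0.666 → ξ₂ = 146.1 kmol/h.
Outlet amounts (n = n₀ + Σ ν·ξ):
  A: 658 − 2(255) = 148.1
  D: 0 + 2(255) − 2(146.1) = 217.8
  C: 0 + 3(146.1) = 438.2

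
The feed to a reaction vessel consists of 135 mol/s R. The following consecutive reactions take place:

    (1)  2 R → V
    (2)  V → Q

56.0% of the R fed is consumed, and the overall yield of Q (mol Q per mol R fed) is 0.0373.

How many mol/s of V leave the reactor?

32.8 mol/s

Conversion of R: R consumed = 2ξ₁ = 0.56 × 135 → ξ₁ = 37.8 mol/s.
Yield of Q: 1ξ₂ / 135 = 0.0373 → ξ₂ = 5.035 mol/s.
Outlet amounts (n = n₀ + Σ ν·ξ):
  R: 135 − 2(37.8) = 59.4
  V: 0 + 1(37.8) − 1(5.035) = 32.76
  Q: 0 + 1(5.035) = 5.035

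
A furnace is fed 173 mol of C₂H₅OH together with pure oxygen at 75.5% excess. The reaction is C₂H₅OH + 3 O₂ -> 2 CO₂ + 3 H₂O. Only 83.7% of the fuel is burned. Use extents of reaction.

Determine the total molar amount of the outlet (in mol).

1230 mol

Stoichiometric O₂ = 3 × 173 = 519 mol; O₂ fed = 519 × 1.755 = 910.8 mol.
Fuel reacted = 0.837 × 173 → ξ = 144.8 mol.
Outlet (n = n₀ + ν ξ):
  C₂H₅OH: 173 − 1(144.8) = 28.2
  O₂: 910.8 − 3(144.8) = 476.4
  CO₂: 0 + 2(144.8) = 289.6
  H₂O: 0 + 3(144.8) = 434.4
Total out = 28.2 + 476.4 + 289.6 + 434.4 = 1229 mol.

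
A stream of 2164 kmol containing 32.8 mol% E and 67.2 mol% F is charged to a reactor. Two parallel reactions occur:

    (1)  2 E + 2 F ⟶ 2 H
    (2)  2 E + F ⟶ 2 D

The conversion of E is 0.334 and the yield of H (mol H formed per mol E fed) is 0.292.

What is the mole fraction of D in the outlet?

Yield of H: 2ξ₁ / 709.8 = 0.292 → ξ₁ = 103.6 kmol.
Conversion of E: 2ξ₁ + 2ξ₂ = 0.334 × 709.8 = 237.1 → ξ₂ = 14.91 kmol.
Outlet amounts (n = n₀ + Σ ν·ξ):
  E: 709.8 − 2(103.6) − 2(14.91) = 472.7
  F: 1454 − 2(103.6) − 1(14.91) = 1232
  H: 0 + 2(103.6) = 207.3
  D: 0 + 2(14.91) = 29.81
Total out = 1942 kmol; y_D = 29.81 / 1942 = 0.01535.

0.0154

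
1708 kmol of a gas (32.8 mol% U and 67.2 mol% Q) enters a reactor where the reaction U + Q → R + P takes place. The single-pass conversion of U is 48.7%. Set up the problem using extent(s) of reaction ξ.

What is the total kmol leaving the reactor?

1710 kmol

U reacted = 0.487 × 560.2 = 272.8 kmol; ν_U = −1, so ξ = 272.8/1 = 272.8 kmol.
Outlet amounts (n = n₀ + ν ξ):
  U: 560.2 − 1(272.8) = 287.4
  Q: 1148 − 1(272.8) = 874.9
  R: 0 + 1(272.8) = 272.8
  P: 0 + 1(272.8) = 272.8
Total out = 287.4 + 874.9 + 272.8 + 272.8 = 1708 kmol.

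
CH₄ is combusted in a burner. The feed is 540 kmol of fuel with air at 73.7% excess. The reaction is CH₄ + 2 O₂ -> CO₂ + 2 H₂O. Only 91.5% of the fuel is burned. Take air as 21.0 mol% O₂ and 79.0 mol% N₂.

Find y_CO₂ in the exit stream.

0.0522

Stoichiometric O₂ = 2 × 540 = 1080 kmol; O₂ fed = 1080 × 1.737 = 1876 kmol.
N₂ fed = 1876 × 79/21 = 7057 kmol.
Fuel reacted = 0.915 × 540 → ξ = 494.1 kmol.
Outlet (n = n₀ + ν ξ):
  CH₄: 540 − 1(494.1) = 45.9
  O₂: 1876 − 2(494.1) = 887.8
  N₂: 7057 (inert)
  CO₂: 0 + 1(494.1) = 494.1
  H₂O: 0 + 2(494.1) = 988.2
Total out = 9473 kmol; y_CO₂ = 494.1 / 9473 = 0.05216.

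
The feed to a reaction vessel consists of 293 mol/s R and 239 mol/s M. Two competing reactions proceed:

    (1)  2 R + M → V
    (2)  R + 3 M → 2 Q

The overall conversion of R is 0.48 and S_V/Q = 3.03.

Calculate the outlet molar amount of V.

65 mol/s

Conversion of R: R consumed = 0.48 × 293 = 140.6 mol/s = 2ξ₁ + 1ξ₂.
Selectivity: 1ξ₁ / (2ξ₂) = 3.03 → ξ₁ = 6.06 ξ₂.
Substitute: (2·6.06 + 1) ξ₂ = 140.6 → ξ₂ = 10.72 mol/s, ξ₁ = 64.96 mol/s.
Outlet amounts (n = n₀ + Σ ν·ξ):
  R: 293 − 2(64.96) − 1(10.72) = 152.4
  M: 239 − 1(64.96) − 3(10.72) = 141.9
  V: 0 + 1(64.96) = 64.96
  Q: 0 + 2(10.72) = 21.44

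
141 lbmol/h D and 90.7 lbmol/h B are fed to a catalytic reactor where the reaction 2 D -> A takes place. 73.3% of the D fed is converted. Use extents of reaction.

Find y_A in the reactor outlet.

D reacted = 0.733 × 141 = 103.4 lbmol/h; ν_D = −2, so ξ = 103.4/2 = 51.68 lbmol/h.
Outlet amounts (n = n₀ + ν ξ):
  D: 141 − 2(51.68) = 37.65
  A: 0 + 1(51.68) = 51.68
  B: 90.7 (inert)
Total out = 180 lbmol/h; y_A = 51.68 / 180 = 0.2871.

0.287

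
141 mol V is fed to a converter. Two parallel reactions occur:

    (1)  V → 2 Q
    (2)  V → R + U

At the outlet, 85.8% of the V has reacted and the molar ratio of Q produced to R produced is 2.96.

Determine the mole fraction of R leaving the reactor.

Conversion of V: V consumed = 0.858 × 141 = 121 mol = 1ξ₁ + 1ξ₂.
Selectivity: 2ξ₁ / (1ξ₂) = 2.96 → ξ₁ = 1.48 ξ₂.
Substitute: (1·1.48 + 1) ξ₂ = 121 → ξ₂ = 48.78 mol, ξ₁ = 72.2 mol.
Outlet amounts (n = n₀ + Σ ν·ξ):
  V: 141 − 1(72.2) − 1(48.78) = 20.02
  Q: 0 + 2(72.2) = 144.4
  R: 0 + 1(48.78) = 48.78
  U: 0 + 1(48.78) = 48.78
Total out = 262 mol; y_R = 48.78 / 262 = 0.1862.

0.186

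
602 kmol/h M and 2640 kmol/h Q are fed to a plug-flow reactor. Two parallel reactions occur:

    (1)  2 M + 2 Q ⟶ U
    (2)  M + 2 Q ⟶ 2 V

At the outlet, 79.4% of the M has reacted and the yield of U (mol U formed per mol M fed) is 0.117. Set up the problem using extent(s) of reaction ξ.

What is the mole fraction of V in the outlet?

Yield of U: 1ξ₁ / 602 = 0.117 → ξ₁ = 70.43 kmol/h.
Conversion of M: 2ξ₁ + 1ξ₂ = 0.794 × 602 = 478 → ξ₂ = 337.1 kmol/h.
Outlet amounts (n = n₀ + Σ ν·ξ):
  M: 602 − 2(70.43) − 1(337.1) = 124
  Q: 2640 − 2(70.43) − 2(337.1) = 1825
  U: 0 + 1(70.43) = 70.43
  V: 0 + 2(337.1) = 674.2
Total out = 2694 kmol/h; y_V = 674.2 / 2694 = 0.2503.

0.25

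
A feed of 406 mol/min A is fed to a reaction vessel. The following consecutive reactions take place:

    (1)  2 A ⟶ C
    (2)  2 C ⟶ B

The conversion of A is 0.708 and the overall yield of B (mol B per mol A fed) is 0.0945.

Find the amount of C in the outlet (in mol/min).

67 mol/min

Conversion of A: A consumed = 2ξ₁ = 0.708 × 406 → ξ₁ = 143.7 mol/min.
Yield of B: 1ξ₂ / 406 = 0.0945 → ξ₂ = 38.37 mol/min.
Outlet amounts (n = n₀ + Σ ν·ξ):
  A: 406 − 2(143.7) = 118.6
  C: 0 + 1(143.7) − 2(38.37) = 66.99
  B: 0 + 1(38.37) = 38.37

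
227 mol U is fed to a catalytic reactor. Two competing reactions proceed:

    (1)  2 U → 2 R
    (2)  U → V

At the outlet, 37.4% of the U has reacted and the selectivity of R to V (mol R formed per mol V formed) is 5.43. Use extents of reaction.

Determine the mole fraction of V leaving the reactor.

Conversion of U: U consumed = 0.374 × 227 = 84.9 mol = 2ξ₁ + 1ξ₂.
Selectivity: 2ξ₁ / (1ξ₂) = 5.43 → ξ₁ = 2.715 ξ₂.
Substitute: (2·2.715 + 1) ξ₂ = 84.9 → ξ₂ = 13.2 mol, ξ₁ = 35.85 mol.
Outlet amounts (n = n₀ + Σ ν·ξ):
  U: 227 − 2(35.85) − 1(13.2) = 142.1
  R: 0 + 2(35.85) = 71.69
  V: 0 + 1(13.2) = 13.2
Total out = 227 mol; y_V = 13.2 / 227 = 0.05816.

0.0582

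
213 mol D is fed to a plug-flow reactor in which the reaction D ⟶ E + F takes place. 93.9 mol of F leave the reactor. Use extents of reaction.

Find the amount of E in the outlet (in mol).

93.9 mol

For F: n = n₀ + 1ξ → 93.9 = 0 + 1ξ, giving ξ = 93.9 mol.
Outlet amounts (n = n₀ + ν ξ):
  D: 213 − 1(93.9) = 119.1
  E: 0 + 1(93.9) = 93.9
  F: 0 + 1(93.9) = 93.9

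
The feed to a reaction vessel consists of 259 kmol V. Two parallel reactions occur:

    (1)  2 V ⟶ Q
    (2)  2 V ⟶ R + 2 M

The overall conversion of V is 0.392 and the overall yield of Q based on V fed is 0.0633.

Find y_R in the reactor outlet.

Yield of Q: 1ξ₁ / 259 = 0.0633 → ξ₁ = 16.39 kmol.
Conversion of V: 2ξ₁ + 2ξ₂ = 0.392 × 259 = 101.5 → ξ₂ = 34.37 kmol.
Outlet amounts (n = n₀ + Σ ν·ξ):
  V: 259 − 2(16.39) − 2(34.37) = 157.5
  Q: 0 + 1(16.39) = 16.39
  R: 0 + 1(34.37) = 34.37
  M: 0 + 2(34.37) = 68.74
Total out = 277 kmol; y_R = 34.37 / 277 = 0.1241.

0.124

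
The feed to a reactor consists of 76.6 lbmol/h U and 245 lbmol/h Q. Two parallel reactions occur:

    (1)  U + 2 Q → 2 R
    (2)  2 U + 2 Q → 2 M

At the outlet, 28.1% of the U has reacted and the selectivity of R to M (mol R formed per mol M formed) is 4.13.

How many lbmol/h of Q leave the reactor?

Conversion of U: U consumed = 0.281 × 76.6 = 21.52 lbmol/h = 1ξ₁ + 2ξ₂.
Selectivity: 2ξ₁ / (2ξ₂) = 4.13 → ξ₁ = 4.13 ξ₂.
Substitute: (1·4.13 + 2) ξ₂ = 21.52 → ξ₂ = 3.511 lbmol/h, ξ₁ = 14.5 lbmol/h.
Outlet amounts (n = n₀ + Σ ν·ξ):
  U: 76.6 − 1(14.5) − 2(3.511) = 55.08
  Q: 245 − 2(14.5) − 2(3.511) = 209
  R: 0 + 2(14.5) = 29
  M: 0 + 2(3.511) = 7.023

209 lbmol/h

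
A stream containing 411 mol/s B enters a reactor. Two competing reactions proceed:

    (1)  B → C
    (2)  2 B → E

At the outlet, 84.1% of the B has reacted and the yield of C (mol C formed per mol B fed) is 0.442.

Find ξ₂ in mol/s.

ξ₂ = 82 mol/s

Yield of C: 1ξ₁ / 411 = 0.442 → ξ₁ = 181.7 mol/s.
Conversion of B: 1ξ₁ + 2ξ₂ = 0.841 × 411 = 345.7 → ξ₂ = 81.99 mol/s.
Outlet amounts (n = n₀ + Σ ν·ξ):
  B: 411 − 1(181.7) − 2(81.99) = 65.35
  C: 0 + 1(181.7) = 181.7
  E: 0 + 1(81.99) = 81.99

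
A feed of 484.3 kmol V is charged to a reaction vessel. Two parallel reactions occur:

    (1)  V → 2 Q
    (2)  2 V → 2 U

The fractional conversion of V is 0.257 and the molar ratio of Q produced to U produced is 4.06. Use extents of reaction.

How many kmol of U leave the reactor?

Conversion of V: V consumed = 0.257 × 484.3 = 124.5 kmol = 1ξ₁ + 2ξ₂.
Selectivity: 2ξ₁ / (2ξ₂) = 4.06 → ξ₁ = 4.06 ξ₂.
Substitute: (1·4.06 + 2) ξ₂ = 124.5 → ξ₂ = 20.54 kmol, ξ₁ = 83.39 kmol.
Outlet amounts (n = n₀ + Σ ν·ξ):
  V: 484.3 − 1(83.39) − 2(20.54) = 359.8
  Q: 0 + 2(83.39) = 166.8
  U: 0 + 2(20.54) = 41.08

41.1 kmol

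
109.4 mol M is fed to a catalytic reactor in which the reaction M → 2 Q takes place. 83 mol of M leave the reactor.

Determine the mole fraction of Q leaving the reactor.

0.389

For M: n = n₀ − 1ξ → 83 = 109.4 − 1ξ, giving ξ = 26.4 mol.
Outlet amounts (n = n₀ + ν ξ):
  M: 109.4 − 1(26.4) = 83
  Q: 0 + 2(26.4) = 52.8
Total out = 135.8 mol; y_Q = 52.8 / 135.8 = 0.3888.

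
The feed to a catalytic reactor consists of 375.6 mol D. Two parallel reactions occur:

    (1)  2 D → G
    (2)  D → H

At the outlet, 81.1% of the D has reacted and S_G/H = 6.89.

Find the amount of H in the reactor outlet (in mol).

Conversion of D: D consumed = 0.811 × 375.6 = 304.6 mol = 2ξ₁ + 1ξ₂.
Selectivity: 1ξ₁ / (1ξ₂) = 6.89 → ξ₁ = 6.89 ξ₂.
Substitute: (2·6.89 + 1) ξ₂ = 304.6 → ξ₂ = 20.61 mol, ξ₁ = 142 mol.
Outlet amounts (n = n₀ + Σ ν·ξ):
  D: 375.6 − 2(142) − 1(20.61) = 70.99
  G: 0 + 1(142) = 142
  H: 0 + 1(20.61) = 20.61

20.6 mol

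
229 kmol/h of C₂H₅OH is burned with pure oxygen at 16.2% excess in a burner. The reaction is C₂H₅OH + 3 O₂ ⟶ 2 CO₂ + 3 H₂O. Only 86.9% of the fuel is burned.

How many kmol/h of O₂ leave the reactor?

Stoichiometric O₂ = 3 × 229 = 687 kmol/h; O₂ fed = 687 × 1.162 = 798.3 kmol/h.
Fuel reacted = 0.869 × 229 → ξ = 199 kmol/h.
Outlet (n = n₀ + ν ξ):
  C₂H₅OH: 229 − 1(199) = 30
  O₂: 798.3 − 3(199) = 201.3
  CO₂: 0 + 2(199) = 398
  H₂O: 0 + 3(199) = 597

201 kmol/h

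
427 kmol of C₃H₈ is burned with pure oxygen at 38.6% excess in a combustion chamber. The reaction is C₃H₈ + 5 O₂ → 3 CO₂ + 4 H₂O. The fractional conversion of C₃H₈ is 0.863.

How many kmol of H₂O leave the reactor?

Stoichiometric O₂ = 5 × 427 = 2135 kmol; O₂ fed = 2135 × 1.386 = 2959 kmol.
Fuel reacted = 0.863 × 427 → ξ = 368.5 kmol.
Outlet (n = n₀ + ν ξ):
  C₃H₈: 427 − 1(368.5) = 58.5
  O₂: 2959 − 5(368.5) = 1117
  CO₂: 0 + 3(368.5) = 1106
  H₂O: 0 + 4(368.5) = 1474

1470 kmol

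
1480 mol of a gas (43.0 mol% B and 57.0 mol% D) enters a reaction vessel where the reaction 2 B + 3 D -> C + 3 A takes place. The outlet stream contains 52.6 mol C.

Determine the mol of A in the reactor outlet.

For C: n = n₀ + 1ξ → 52.6 = 0 + 1ξ, giving ξ = 52.6 mol.
Outlet amounts (n = n₀ + ν ξ):
  B: 636.4 − 2(52.6) = 531.2
  D: 843.6 − 3(52.6) = 685.8
  C: 0 + 1(52.6) = 52.6
  A: 0 + 3(52.6) = 157.8

158 mol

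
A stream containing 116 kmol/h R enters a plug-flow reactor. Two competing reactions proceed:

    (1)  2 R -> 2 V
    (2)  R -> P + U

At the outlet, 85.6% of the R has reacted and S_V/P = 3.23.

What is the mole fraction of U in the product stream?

Conversion of R: R consumed = 0.856 × 116 = 99.3 kmol/h = 2ξ₁ + 1ξ₂.
Selectivity: 2ξ₁ / (1ξ₂) = 3.23 → ξ₁ = 1.615 ξ₂.
Substitute: (2·1.615 + 1) ξ₂ = 99.3 → ξ₂ = 23.47 kmol/h, ξ₁ = 37.91 kmol/h.
Outlet amounts (n = n₀ + Σ ν·ξ):
  R: 116 − 2(37.91) − 1(23.47) = 16.7
  V: 0 + 2(37.91) = 75.82
  P: 0 + 1(23.47) = 23.47
  U: 0 + 1(23.47) = 23.47
Total out = 139.5 kmol/h; y_U = 23.47 / 139.5 = 0.1683.

0.168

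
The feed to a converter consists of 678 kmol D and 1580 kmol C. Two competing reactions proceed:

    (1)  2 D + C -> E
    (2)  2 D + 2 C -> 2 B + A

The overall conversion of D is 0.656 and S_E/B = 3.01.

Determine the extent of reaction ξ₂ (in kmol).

ξ₂ = 31.7 kmol

Conversion of D: D consumed = 0.656 × 678 = 444.8 kmol = 2ξ₁ + 2ξ₂.
Selectivity: 1ξ₁ / (2ξ₂) = 3.01 → ξ₁ = 6.02 ξ₂.
Substitute: (2·6.02 + 2) ξ₂ = 444.8 → ξ₂ = 31.68 kmol, ξ₁ = 190.7 kmol.
Outlet amounts (n = n₀ + Σ ν·ξ):
  D: 678 − 2(190.7) − 2(31.68) = 233.2
  C: 1580 − 1(190.7) − 2(31.68) = 1326
  E: 0 + 1(190.7) = 190.7
  B: 0 + 2(31.68) = 63.36
  A: 0 + 1(31.68) = 31.68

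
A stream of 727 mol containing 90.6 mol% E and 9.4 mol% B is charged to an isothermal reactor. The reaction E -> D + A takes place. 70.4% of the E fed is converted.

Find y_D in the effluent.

0.389

E reacted = 0.704 × 658.7 = 463.7 mol; ν_E = −1, so ξ = 463.7/1 = 463.7 mol.
Outlet amounts (n = n₀ + ν ξ):
  E: 658.7 − 1(463.7) = 195
  D: 0 + 1(463.7) = 463.7
  A: 0 + 1(463.7) = 463.7
  B: 68.34 (inert)
Total out = 1191 mol; y_D = 463.7 / 1191 = 0.3894.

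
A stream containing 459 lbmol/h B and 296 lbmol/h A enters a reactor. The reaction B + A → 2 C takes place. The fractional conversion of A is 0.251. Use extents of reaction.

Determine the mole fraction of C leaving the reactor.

0.197

A reacted = 0.251 × 296 = 74.3 lbmol/h; ν_A = −1, so ξ = 74.3/1 = 74.3 lbmol/h.
Outlet amounts (n = n₀ + ν ξ):
  B: 459 − 1(74.3) = 384.7
  A: 296 − 1(74.3) = 221.7
  C: 0 + 2(74.3) = 148.6
Total out = 755 lbmol/h; y_C = 148.6 / 755 = 0.1968.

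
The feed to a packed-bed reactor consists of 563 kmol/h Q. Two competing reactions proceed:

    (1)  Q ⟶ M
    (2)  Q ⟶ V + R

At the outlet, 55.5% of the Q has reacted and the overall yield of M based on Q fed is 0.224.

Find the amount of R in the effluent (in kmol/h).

Yield of M: 1ξ₁ / 563 = 0.224 → ξ₁ = 126.1 kmol/h.
Conversion of Q: 1ξ₁ + 1ξ₂ = 0.555 × 563 = 312.5 → ξ₂ = 186.4 kmol/h.
Outlet amounts (n = n₀ + Σ ν·ξ):
  Q: 563 − 1(126.1) − 1(186.4) = 250.5
  M: 0 + 1(126.1) = 126.1
  V: 0 + 1(186.4) = 186.4
  R: 0 + 1(186.4) = 186.4

186 kmol/h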